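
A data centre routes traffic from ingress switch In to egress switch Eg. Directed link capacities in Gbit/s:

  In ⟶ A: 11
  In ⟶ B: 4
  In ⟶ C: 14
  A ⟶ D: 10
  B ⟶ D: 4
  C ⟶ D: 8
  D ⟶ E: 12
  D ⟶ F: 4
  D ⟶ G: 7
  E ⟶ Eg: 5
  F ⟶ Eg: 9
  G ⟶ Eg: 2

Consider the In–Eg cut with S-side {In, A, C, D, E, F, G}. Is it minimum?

Given cut capacity: 4 + 5 + 9 + 2 = 20.
Augment In→A→D→E→Eg: bottleneck 5, flow now 5.
Augment In→A→D→F→Eg: bottleneck 4, flow now 9.
Augment In→A→D→G→Eg: bottleneck 1, flow now 10.
Augment In→B→D→G→Eg: bottleneck 1, flow now 11.
No augmenting path remains; maximum flow = 11.
In the residual graph, reachable from In: {In, A, B, C, D, E, G}.
Min-cut edges: D→F (4), E→Eg (5), G→Eg (2); capacity 4 + 5 + 2 = 11.
Cut capacity 20 exceeds the max flow 11, so it is not minimum.

No — its capacity is 20, but the minimum cut has capacity 11.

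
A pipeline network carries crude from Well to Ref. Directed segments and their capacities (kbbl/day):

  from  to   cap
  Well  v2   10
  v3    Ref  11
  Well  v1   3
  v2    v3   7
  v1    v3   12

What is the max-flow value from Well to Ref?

10

Augment Well→v1→v3→Ref: bottleneck 3, flow now 3.
Augment Well→v2→v3→Ref: bottleneck 7, flow now 10.
No augmenting path remains; maximum flow = 10.
In the residual graph, reachable from Well: {Well, v2}.
Min-cut edges: Well→v1 (3), v2→v3 (7); capacity 3 + 7 = 10.
This cut is saturated, so no flow can exceed 10.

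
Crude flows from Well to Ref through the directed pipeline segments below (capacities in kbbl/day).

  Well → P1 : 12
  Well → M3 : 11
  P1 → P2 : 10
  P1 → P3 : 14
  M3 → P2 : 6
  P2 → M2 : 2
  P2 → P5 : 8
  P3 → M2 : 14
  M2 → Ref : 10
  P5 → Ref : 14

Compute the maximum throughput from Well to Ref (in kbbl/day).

18

Augment Well→P1→P2→M2→Ref: bottleneck 2, flow now 2.
Augment Well→P1→P2→P5→Ref: bottleneck 8, flow now 10.
Augment Well→P1→P3→M2→Ref: bottleneck 2, flow now 12.
Augment Well→M3→P2→P1→P3→M2→Ref: bottleneck 6, flow now 18. (uses reverse residual edge)
No augmenting path remains; maximum flow = 18.
In the residual graph, reachable from Well: {Well, M3}.
Min-cut edges: Well→P1 (12), M3→P2 (6); capacity 12 + 6 = 18.
This cut is saturated, so no flow can exceed 18.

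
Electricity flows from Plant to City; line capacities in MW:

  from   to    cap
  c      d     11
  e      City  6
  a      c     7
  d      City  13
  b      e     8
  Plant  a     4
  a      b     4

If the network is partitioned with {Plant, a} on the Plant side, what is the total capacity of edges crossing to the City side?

11

Edges leaving {Plant, a}: a→b (4), a→c (7).
Cut capacity = 4 + 7 = 11.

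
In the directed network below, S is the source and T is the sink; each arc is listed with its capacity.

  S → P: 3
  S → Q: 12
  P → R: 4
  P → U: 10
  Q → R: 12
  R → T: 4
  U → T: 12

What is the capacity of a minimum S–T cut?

7

Augment S→P→R→T: bottleneck 3, flow now 3.
Augment S→Q→R→T: bottleneck 1, flow now 4.
Augment S→Q→R→P→U→T: bottleneck 3, flow now 7. (uses reverse residual edge)
No augmenting path remains; maximum flow = 7.
By max-flow min-cut, the minimum cut capacity equals the max flow.
In the residual graph, reachable from S: {S, Q, R}.
Min-cut edges: S→P (3), R→T (4); capacity 3 + 4 = 7.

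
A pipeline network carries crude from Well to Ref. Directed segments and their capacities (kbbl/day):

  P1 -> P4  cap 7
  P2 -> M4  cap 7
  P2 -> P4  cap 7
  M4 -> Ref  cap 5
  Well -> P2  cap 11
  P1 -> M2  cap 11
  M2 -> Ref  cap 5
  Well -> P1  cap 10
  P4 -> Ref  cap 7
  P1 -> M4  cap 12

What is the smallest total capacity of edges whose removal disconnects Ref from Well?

17

Augment Well→P1→M4→Ref: bottleneck 5, flow now 5.
Augment Well→P1→P4→Ref: bottleneck 5, flow now 10.
Augment Well→P2→P4→Ref: bottleneck 2, flow now 12.
Augment Well→P2→M4→P1→M2→Ref: bottleneck 5, flow now 17. (uses reverse residual edge)
No augmenting path remains; maximum flow = 17.
By max-flow min-cut, the minimum cut capacity equals the max flow.
In the residual graph, reachable from Well: {Well, P1, P2, M4, P4, M2}.
Min-cut edges: M4→Ref (5), P4→Ref (7), M2→Ref (5); capacity 5 + 7 + 5 = 17.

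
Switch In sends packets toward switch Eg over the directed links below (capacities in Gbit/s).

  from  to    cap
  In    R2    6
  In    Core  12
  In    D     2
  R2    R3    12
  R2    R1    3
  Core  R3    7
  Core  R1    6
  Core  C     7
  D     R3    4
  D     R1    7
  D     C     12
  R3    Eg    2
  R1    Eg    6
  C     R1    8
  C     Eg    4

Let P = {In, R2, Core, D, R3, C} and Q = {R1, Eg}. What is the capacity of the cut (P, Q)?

30

Edges leaving {In, R2, Core, D, R3, C}: R2→R1 (3), Core→R1 (6), D→R1 (7), R3→Eg (2), C→R1 (8), C→Eg (4).
Cut capacity = 3 + 6 + 7 + 2 + 8 + 4 = 30.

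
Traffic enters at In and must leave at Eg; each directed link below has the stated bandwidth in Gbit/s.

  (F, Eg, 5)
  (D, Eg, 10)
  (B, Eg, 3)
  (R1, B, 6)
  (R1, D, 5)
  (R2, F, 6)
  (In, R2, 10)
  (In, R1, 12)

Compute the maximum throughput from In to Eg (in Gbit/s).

Augment In→R1→D→Eg: bottleneck 5, flow now 5.
Augment In→R1→B→Eg: bottleneck 3, flow now 8.
Augment In→R2→F→Eg: bottleneck 5, flow now 13.
No augmenting path remains; maximum flow = 13.
In the residual graph, reachable from In: {In, R1, R2, B, F}.
Min-cut edges: R1→D (5), B→Eg (3), F→Eg (5); capacity 5 + 3 + 5 = 13.
This cut is saturated, so no flow can exceed 13.

13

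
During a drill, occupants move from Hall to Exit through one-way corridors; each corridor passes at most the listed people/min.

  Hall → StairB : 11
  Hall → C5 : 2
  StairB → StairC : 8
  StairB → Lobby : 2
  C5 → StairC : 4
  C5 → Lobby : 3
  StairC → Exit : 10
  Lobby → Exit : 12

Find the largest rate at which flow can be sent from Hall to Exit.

Augment Hall→StairB→StairC→Exit: bottleneck 8, flow now 8.
Augment Hall→StairB→Lobby→Exit: bottleneck 2, flow now 10.
Augment Hall→C5→StairC→Exit: bottleneck 2, flow now 12.
No augmenting path remains; maximum flow = 12.
In the residual graph, reachable from Hall: {Hall, StairB}.
Min-cut edges: Hall→C5 (2), StairB→StairC (8), StairB→Lobby (2); capacity 2 + 8 + 2 = 12.
This cut is saturated, so no flow can exceed 12.

12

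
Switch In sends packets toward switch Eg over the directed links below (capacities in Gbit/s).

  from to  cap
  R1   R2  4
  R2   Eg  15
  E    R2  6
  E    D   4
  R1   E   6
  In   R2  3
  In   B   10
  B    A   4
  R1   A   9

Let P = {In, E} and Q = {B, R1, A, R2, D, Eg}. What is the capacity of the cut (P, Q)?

Edges leaving {In, E}: In→B (10), In→R2 (3), E→R2 (6), E→D (4).
Cut capacity = 10 + 3 + 6 + 4 = 23.

23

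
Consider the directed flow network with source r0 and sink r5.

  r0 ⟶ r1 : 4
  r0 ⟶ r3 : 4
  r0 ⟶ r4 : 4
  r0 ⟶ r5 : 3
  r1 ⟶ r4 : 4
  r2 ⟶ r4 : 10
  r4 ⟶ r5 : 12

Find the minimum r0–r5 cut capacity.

Augment r0→r5: bottleneck 3, flow now 3.
Augment r0→r4→r5: bottleneck 4, flow now 7.
Augment r0→r1→r4→r5: bottleneck 4, flow now 11.
No augmenting path remains; maximum flow = 11.
By max-flow min-cut, the minimum cut capacity equals the max flow.
In the residual graph, reachable from r0: {r0, r3}.
Min-cut edges: r0→r1 (4), r0→r4 (4), r0→r5 (3); capacity 4 + 4 + 3 = 11.

11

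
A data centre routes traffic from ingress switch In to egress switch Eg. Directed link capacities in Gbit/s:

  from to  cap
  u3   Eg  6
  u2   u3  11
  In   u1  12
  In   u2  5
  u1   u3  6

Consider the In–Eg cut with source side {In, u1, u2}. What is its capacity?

Edges leaving {In, u1, u2}: u1→u3 (6), u2→u3 (11).
Cut capacity = 6 + 11 = 17.

17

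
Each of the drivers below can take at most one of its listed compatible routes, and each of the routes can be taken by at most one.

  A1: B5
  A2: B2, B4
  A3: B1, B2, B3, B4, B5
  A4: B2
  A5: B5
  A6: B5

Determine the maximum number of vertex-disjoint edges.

4

Unit-capacity flow: source→left, listed edges, right→sink; max matching = max flow.
Augmenting path A1→B5 (+1); matched 1.
Augmenting path A2→B2 (+1); matched 2.
Augmenting path A3→B1 (+1); matched 3.
Augmenting path A4→B2→A2→B4 (+1); matched 4.
No augmenting path remains; maximum matching = 4.
König certificate: {A2, A3, A4, B5} is a vertex cover of size 4 (every listed pair touches it), so no matching can be larger.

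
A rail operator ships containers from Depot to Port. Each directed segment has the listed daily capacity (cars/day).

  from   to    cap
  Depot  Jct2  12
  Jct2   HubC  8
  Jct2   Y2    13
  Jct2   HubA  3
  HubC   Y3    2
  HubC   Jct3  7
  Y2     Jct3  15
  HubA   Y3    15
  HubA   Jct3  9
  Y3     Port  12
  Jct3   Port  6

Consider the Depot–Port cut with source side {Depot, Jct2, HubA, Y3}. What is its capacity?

42

Edges leaving {Depot, Jct2, HubA, Y3}: Jct2→HubC (8), Jct2→Y2 (13), HubA→Jct3 (9), Y3→Port (12).
Cut capacity = 8 + 13 + 9 + 12 = 42.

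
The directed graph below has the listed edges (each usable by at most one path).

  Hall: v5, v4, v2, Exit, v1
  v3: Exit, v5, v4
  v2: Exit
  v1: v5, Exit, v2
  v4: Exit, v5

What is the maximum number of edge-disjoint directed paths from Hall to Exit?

4

Assign every edge capacity 1; by Menger, the answer equals the max flow.
Path Hall→Exit (+1); total 1.
Path Hall→v1→Exit (+1); total 2.
Path Hall→v2→Exit (+1); total 3.
Path Hall→v4→Exit (+1); total 4.
No residual Hall→Exit path; max flow = 4.
Certifying cut of size 4: {Hall→Exit, Hall→v1, Hall→v2, Hall→v4}.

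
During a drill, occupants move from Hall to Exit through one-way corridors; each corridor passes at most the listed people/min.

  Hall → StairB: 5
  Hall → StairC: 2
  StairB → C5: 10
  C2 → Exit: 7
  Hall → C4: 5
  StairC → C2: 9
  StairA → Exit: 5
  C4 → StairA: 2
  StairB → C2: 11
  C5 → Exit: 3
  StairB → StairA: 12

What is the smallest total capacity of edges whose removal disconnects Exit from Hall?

Augment Hall→C4→StairA→Exit: bottleneck 2, flow now 2.
Augment Hall→StairC→C2→Exit: bottleneck 2, flow now 4.
Augment Hall→StairB→C5→Exit: bottleneck 3, flow now 7.
Augment Hall→StairB→C2→Exit: bottleneck 2, flow now 9.
No augmenting path remains; maximum flow = 9.
By max-flow min-cut, the minimum cut capacity equals the max flow.
In the residual graph, reachable from Hall: {Hall, C4}.
Min-cut edges: Hall→StairC (2), Hall→StairB (5), C4→StairA (2); capacity 2 + 5 + 2 = 9.

9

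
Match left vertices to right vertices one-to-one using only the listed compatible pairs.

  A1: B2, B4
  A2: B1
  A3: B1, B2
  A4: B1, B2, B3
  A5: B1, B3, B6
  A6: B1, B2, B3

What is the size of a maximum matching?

Unit-capacity flow: source→left, listed edges, right→sink; max matching = max flow.
Augmenting path A1→B2 (+1); matched 1.
Augmenting path A2→B1 (+1); matched 2.
Augmenting path A4→B3 (+1); matched 3.
Augmenting path A5→B6 (+1); matched 4.
Augmenting path A3→B2→A1→B4 (+1); matched 5.
No augmenting path remains; maximum matching = 5.
König certificate: {A1, A5, B1, B2, B3} is a vertex cover of size 5 (every listed pair touches it), so no matching can be larger.

5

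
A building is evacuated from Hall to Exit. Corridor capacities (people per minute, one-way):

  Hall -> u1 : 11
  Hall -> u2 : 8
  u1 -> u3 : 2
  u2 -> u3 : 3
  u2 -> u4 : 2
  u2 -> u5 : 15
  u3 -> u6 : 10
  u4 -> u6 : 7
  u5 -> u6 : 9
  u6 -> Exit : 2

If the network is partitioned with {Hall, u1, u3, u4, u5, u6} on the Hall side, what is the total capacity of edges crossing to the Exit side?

Edges leaving {Hall, u1, u3, u4, u5, u6}: Hall→u2 (8), u6→Exit (2).
Cut capacity = 8 + 2 = 10.

10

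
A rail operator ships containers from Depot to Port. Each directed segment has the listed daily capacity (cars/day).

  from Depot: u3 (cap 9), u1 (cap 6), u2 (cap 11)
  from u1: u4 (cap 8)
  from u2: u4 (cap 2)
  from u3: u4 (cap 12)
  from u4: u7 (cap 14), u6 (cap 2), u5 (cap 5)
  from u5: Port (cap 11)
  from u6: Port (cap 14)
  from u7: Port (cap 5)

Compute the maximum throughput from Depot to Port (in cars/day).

12

Augment Depot→u1→u4→u5→Port: bottleneck 5, flow now 5.
Augment Depot→u1→u4→u6→Port: bottleneck 1, flow now 6.
Augment Depot→u2→u4→u6→Port: bottleneck 1, flow now 7.
Augment Depot→u2→u4→u7→Port: bottleneck 1, flow now 8.
Augment Depot→u3→u4→u7→Port: bottleneck 4, flow now 12.
No augmenting path remains; maximum flow = 12.
In the residual graph, reachable from Depot: {Depot, u1, u2, u3, u4, u7}.
Min-cut edges: u4→u5 (5), u4→u6 (2), u7→Port (5); capacity 5 + 2 + 5 = 12.
This cut is saturated, so no flow can exceed 12.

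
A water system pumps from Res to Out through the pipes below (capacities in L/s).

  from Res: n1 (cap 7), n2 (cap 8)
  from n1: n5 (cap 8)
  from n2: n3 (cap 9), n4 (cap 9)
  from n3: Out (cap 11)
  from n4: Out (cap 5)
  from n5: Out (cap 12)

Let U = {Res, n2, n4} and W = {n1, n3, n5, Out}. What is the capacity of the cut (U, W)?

21

Edges leaving {Res, n2, n4}: Res→n1 (7), n2→n3 (9), n4→Out (5).
Cut capacity = 7 + 9 + 5 = 21.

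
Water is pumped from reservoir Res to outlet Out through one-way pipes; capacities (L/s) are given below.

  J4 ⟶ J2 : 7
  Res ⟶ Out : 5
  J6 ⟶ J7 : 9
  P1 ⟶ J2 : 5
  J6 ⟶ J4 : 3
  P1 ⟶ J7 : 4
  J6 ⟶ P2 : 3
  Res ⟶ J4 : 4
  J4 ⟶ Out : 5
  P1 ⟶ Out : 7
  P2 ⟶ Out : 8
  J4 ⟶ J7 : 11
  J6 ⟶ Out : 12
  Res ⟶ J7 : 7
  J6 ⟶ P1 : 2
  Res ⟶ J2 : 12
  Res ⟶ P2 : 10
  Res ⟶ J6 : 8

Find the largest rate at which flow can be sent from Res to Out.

25

Augment Res→Out: bottleneck 5, flow now 5.
Augment Res→J6→Out: bottleneck 8, flow now 13.
Augment Res→P2→Out: bottleneck 8, flow now 21.
Augment Res→J4→Out: bottleneck 4, flow now 25.
No augmenting path remains; maximum flow = 25.
In the residual graph, reachable from Res: {Res, P2, J7, J2}.
Min-cut edges: Res→J6 (8), Res→J4 (4), Res→Out (5), P2→Out (8); capacity 8 + 4 + 5 + 8 = 25.
This cut is saturated, so no flow can exceed 25.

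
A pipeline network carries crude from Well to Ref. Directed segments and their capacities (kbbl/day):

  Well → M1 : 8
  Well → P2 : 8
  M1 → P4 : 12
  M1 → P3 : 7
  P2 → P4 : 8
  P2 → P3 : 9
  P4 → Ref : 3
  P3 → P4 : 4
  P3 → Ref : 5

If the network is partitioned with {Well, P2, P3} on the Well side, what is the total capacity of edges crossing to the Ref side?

Edges leaving {Well, P2, P3}: Well→M1 (8), P2→P4 (8), P3→P4 (4), P3→Ref (5).
Cut capacity = 8 + 8 + 4 + 5 = 25.

25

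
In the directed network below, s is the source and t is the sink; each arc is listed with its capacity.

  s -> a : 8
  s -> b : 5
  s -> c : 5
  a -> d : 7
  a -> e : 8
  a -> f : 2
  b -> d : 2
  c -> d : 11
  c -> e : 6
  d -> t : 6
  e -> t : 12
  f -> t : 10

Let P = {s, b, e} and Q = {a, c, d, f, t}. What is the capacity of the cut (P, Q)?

Edges leaving {s, b, e}: s→a (8), s→c (5), b→d (2), e→t (12).
Cut capacity = 8 + 5 + 2 + 12 = 27.

27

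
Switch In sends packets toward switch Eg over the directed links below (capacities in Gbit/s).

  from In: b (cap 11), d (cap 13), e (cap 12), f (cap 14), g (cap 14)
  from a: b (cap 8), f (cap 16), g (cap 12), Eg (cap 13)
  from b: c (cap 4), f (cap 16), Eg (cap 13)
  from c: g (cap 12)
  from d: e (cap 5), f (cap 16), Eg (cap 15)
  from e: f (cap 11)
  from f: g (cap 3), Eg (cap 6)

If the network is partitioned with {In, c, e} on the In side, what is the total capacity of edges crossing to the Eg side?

75

Edges leaving {In, c, e}: In→b (11), In→d (13), In→f (14), In→g (14), c→g (12), e→f (11).
Cut capacity = 11 + 13 + 14 + 14 + 12 + 11 = 75.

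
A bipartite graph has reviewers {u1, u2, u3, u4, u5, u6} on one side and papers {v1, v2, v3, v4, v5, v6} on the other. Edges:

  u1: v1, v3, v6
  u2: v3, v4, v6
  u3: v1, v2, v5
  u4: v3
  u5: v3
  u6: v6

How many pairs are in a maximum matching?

Unit-capacity flow: source→left, listed edges, right→sink; max matching = max flow.
Augmenting path u1→v1 (+1); matched 1.
Augmenting path u2→v3 (+1); matched 2.
Augmenting path u3→v2 (+1); matched 3.
Augmenting path u6→v6 (+1); matched 4.
Augmenting path u4→v3→u2→v4 (+1); matched 5.
No augmenting path remains; maximum matching = 5.
König certificate: {u1, u2, u3, u6, v3} is a vertex cover of size 5 (every listed pair touches it), so no matching can be larger.

5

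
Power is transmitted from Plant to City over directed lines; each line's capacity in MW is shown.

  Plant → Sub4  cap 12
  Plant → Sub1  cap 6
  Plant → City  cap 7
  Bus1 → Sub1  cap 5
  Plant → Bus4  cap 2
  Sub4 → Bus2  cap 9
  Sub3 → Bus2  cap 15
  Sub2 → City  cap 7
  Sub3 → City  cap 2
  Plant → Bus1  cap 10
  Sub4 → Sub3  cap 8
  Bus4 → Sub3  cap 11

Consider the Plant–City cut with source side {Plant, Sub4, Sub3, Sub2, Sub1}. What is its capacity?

52

Edges leaving {Plant, Sub4, Sub3, Sub2, Sub1}: Plant→Bus4 (2), Plant→Bus1 (10), Plant→City (7), Sub4→Bus2 (9), Sub3→Bus2 (15), Sub3→City (2), Sub2→City (7).
Cut capacity = 2 + 10 + 7 + 9 + 15 + 2 + 7 = 52.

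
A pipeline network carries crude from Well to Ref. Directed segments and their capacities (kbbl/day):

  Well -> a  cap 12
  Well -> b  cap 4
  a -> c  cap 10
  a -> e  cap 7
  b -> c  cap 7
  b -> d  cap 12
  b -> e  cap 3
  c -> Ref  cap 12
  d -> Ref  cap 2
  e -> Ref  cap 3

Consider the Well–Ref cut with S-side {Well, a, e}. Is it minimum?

No — its capacity is 17, but the minimum cut has capacity 16.

Given cut capacity: 4 + 10 + 3 = 17.
Augment Well→a→c→Ref: bottleneck 10, flow now 10.
Augment Well→a→e→Ref: bottleneck 2, flow now 12.
Augment Well→b→c→Ref: bottleneck 2, flow now 14.
Augment Well→b→d→Ref: bottleneck 2, flow now 16.
No augmenting path remains; maximum flow = 16.
In the residual graph, reachable from Well: {Well}.
Min-cut edges: Well→a (12), Well→b (4); capacity 12 + 4 = 16.
Cut capacity 17 exceeds the max flow 16, so it is not minimum.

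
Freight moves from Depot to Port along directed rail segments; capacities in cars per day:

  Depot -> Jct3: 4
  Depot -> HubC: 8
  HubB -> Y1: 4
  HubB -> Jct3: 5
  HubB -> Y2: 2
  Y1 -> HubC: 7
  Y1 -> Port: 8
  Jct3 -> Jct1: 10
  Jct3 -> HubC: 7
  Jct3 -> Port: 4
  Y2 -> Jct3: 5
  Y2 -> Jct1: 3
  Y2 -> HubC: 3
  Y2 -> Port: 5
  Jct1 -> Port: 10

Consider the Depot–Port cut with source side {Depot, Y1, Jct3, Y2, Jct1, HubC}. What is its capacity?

Edges leaving {Depot, Y1, Jct3, Y2, Jct1, HubC}: Y1→Port (8), Jct3→Port (4), Y2→Port (5), Jct1→Port (10).
Cut capacity = 8 + 4 + 5 + 10 = 27.

27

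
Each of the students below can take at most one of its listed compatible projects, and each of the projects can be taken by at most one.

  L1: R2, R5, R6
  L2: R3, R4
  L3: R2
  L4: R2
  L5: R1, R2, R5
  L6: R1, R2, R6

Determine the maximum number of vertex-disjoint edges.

Unit-capacity flow: source→left, listed edges, right→sink; max matching = max flow.
Augmenting path L1→R2 (+1); matched 1.
Augmenting path L2→R3 (+1); matched 2.
Augmenting path L5→R1 (+1); matched 3.
Augmenting path L6→R6 (+1); matched 4.
Augmenting path L3→R2→L1→R5 (+1); matched 5.
No augmenting path remains; maximum matching = 5.
König certificate: {L1, L2, L5, L6, R2} is a vertex cover of size 5 (every listed pair touches it), so no matching can be larger.

5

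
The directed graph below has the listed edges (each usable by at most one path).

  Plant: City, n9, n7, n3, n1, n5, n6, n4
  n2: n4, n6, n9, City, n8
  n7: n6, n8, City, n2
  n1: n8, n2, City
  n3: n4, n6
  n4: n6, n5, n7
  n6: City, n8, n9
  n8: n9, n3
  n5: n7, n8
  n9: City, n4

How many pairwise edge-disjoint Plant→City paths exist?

Assign every edge capacity 1; by Menger, the answer equals the max flow.
Path Plant→City (+1); total 1.
Path Plant→n1→City (+1); total 2.
Path Plant→n6→City (+1); total 3.
Path Plant→n7→City (+1); total 4.
Path Plant→n9→City (+1); total 5.
Path Plant→n4→n7→n2→City (+1); total 6.
No residual Plant→City path; max flow = 6.
Certifying cut of size 6: {Plant→City, Plant→n1, n6→City, n7→City, n7→n2, n9→City}.

6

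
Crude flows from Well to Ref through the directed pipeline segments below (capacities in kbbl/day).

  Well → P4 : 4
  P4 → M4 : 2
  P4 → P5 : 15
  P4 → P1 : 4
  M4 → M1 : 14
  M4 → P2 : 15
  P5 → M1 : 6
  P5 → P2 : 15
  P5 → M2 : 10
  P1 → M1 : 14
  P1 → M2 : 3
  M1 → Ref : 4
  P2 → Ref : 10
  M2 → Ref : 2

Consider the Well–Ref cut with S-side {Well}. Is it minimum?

Given cut capacity: 4 = 4.
Augment Well→P4→M4→M1→Ref: bottleneck 2, flow now 2.
Augment Well→P4→P5→M1→Ref: bottleneck 2, flow now 4.
No augmenting path remains; maximum flow = 4.
Cut capacity 4 equals the max flow, so it is a minimum cut.

Yes — it is a minimum cut (capacity 4).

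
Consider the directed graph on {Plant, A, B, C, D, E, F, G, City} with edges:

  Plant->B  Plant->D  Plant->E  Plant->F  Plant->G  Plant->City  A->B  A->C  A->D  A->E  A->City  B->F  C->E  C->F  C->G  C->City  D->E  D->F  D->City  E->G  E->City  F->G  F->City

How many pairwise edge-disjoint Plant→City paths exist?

4

Assign every edge capacity 1; by Menger, the answer equals the max flow.
Path Plant→City (+1); total 1.
Path Plant→D→City (+1); total 2.
Path Plant→E→City (+1); total 3.
Path Plant→F→City (+1); total 4.
No residual Plant→City path; max flow = 4.
Certifying cut of size 4: {F→City, Plant→City, Plant→D, Plant→E}.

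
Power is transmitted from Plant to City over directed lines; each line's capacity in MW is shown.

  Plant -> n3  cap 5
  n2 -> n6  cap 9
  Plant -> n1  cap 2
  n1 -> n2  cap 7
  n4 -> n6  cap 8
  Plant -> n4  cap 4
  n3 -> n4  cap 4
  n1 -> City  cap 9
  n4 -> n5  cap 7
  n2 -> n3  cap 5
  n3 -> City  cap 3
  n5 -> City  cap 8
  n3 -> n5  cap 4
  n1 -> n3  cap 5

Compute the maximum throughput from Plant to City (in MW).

Augment Plant→n1→City: bottleneck 2, flow now 2.
Augment Plant→n3→City: bottleneck 3, flow now 5.
Augment Plant→n3→n5→City: bottleneck 2, flow now 7.
Augment Plant→n4→n5→City: bottleneck 4, flow now 11.
No augmenting path remains; maximum flow = 11.
In the residual graph, reachable from Plant: {Plant}.
Min-cut edges: Plant→n1 (2), Plant→n3 (5), Plant→n4 (4); capacity 2 + 5 + 4 = 11.
This cut is saturated, so no flow can exceed 11.

11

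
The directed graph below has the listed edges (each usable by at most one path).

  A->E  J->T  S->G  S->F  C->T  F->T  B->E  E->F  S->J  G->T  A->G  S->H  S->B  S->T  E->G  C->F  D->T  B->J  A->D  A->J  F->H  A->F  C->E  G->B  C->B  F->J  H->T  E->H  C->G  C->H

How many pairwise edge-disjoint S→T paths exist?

5

Assign every edge capacity 1; by Menger, the answer equals the max flow.
Path S→T (+1); total 1.
Path S→F→T (+1); total 2.
Path S→G→T (+1); total 3.
Path S→H→T (+1); total 4.
Path S→J→T (+1); total 5.
No residual S→T path; max flow = 5.
Certifying cut of size 5: {F→T, G→T, H→T, J→T, S→T}.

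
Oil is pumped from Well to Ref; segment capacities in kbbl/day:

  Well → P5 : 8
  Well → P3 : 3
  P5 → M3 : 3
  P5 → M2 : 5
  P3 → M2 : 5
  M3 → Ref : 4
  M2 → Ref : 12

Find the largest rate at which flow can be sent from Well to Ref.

11

Augment Well→P5→M3→Ref: bottleneck 3, flow now 3.
Augment Well→P5→M2→Ref: bottleneck 5, flow now 8.
Augment Well→P3→M2→Ref: bottleneck 3, flow now 11.
No augmenting path remains; maximum flow = 11.
In the residual graph, reachable from Well: {Well}.
Min-cut edges: Well→P5 (8), Well→P3 (3); capacity 8 + 3 = 11.
This cut is saturated, so no flow can exceed 11.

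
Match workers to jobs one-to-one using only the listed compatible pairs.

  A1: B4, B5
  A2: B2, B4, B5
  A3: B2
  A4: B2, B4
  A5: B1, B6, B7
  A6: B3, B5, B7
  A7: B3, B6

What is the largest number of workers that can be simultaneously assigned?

6

Unit-capacity flow: source→left, listed edges, right→sink; max matching = max flow.
Augmenting path A1→B4 (+1); matched 1.
Augmenting path A2→B2 (+1); matched 2.
Augmenting path A5→B1 (+1); matched 3.
Augmenting path A6→B3 (+1); matched 4.
Augmenting path A7→B6 (+1); matched 5.
Augmenting path A3→B2→A2→B5 (+1); matched 6.
No augmenting path remains; maximum matching = 6.
König certificate: {A5, A6, A7, B2, B4, B5} is a vertex cover of size 6 (every listed pair touches it), so no matching can be larger.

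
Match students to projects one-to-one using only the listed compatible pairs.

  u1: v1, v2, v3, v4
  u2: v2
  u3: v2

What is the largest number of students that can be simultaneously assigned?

2

Unit-capacity flow: source→left, listed edges, right→sink; max matching = max flow.
Augmenting path u1→v1 (+1); matched 1.
Augmenting path u2→v2 (+1); matched 2.
No augmenting path remains; maximum matching = 2.
König certificate: {u1, v2} is a vertex cover of size 2 (every listed pair touches it), so no matching can be larger.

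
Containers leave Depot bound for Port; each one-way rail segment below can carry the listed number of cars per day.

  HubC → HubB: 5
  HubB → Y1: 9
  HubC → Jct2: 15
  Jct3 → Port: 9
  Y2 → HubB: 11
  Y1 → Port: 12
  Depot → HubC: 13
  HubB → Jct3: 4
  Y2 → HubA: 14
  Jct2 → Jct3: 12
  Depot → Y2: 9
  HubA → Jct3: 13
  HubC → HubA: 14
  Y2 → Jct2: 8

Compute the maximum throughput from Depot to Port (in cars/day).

Augment Depot→HubC→HubB→Y1→Port: bottleneck 5, flow now 5.
Augment Depot→HubC→HubA→Jct3→Port: bottleneck 8, flow now 13.
Augment Depot→Y2→HubB→Y1→Port: bottleneck 4, flow now 17.
Augment Depot→Y2→HubB→Jct3→Port: bottleneck 1, flow now 18.
No augmenting path remains; maximum flow = 18.
In the residual graph, reachable from Depot: {Depot, HubC, Y2, HubB, HubA, Jct2, Jct3}.
Min-cut edges: HubB→Y1 (9), Jct3→Port (9); capacity 9 + 9 = 18.
This cut is saturated, so no flow can exceed 18.

18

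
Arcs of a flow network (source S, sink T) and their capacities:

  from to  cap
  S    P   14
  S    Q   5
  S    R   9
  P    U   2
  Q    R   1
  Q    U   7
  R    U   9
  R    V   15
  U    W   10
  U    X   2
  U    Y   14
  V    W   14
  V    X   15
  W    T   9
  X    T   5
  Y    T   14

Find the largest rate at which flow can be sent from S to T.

Augment S→P→U→W→T: bottleneck 2, flow now 2.
Augment S→Q→U→W→T: bottleneck 5, flow now 7.
Augment S→R→U→W→T: bottleneck 2, flow now 9.
Augment S→R→U→X→T: bottleneck 2, flow now 11.
Augment S→R→U→Y→T: bottleneck 5, flow now 16.
No augmenting path remains; maximum flow = 16.
In the residual graph, reachable from S: {S, P}.
Min-cut edges: S→Q (5), S→R (9), P→U (2); capacity 5 + 9 + 2 = 16.
This cut is saturated, so no flow can exceed 16.

16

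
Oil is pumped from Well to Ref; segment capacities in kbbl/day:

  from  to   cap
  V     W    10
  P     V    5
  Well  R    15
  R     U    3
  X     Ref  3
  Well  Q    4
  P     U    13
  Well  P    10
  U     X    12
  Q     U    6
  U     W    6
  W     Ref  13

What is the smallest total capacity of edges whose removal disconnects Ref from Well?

Augment Well→P→U→W→Ref: bottleneck 6, flow now 6.
Augment Well→P→U→X→Ref: bottleneck 3, flow now 9.
Augment Well→P→V→W→Ref: bottleneck 1, flow now 10.
Augment Well→Q→U→P→V→W→Ref: bottleneck 4, flow now 14. (uses reverse residual edge)
No augmenting path remains; maximum flow = 14.
By max-flow min-cut, the minimum cut capacity equals the max flow.
In the residual graph, reachable from Well: {Well, P, Q, R, U, X}.
Min-cut edges: P→V (5), U→W (6), X→Ref (3); capacity 5 + 6 + 3 = 14.

14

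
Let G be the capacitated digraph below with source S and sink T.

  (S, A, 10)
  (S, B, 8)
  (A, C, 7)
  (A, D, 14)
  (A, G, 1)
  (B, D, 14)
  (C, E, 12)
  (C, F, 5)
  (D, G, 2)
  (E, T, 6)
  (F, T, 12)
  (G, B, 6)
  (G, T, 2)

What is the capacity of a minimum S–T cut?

Augment S→A→G→T: bottleneck 1, flow now 1.
Augment S→A→C→E→T: bottleneck 6, flow now 7.
Augment S→A→C→F→T: bottleneck 1, flow now 8.
Augment S→A→D→G→T: bottleneck 1, flow now 9.
No augmenting path remains; maximum flow = 9.
By max-flow min-cut, the minimum cut capacity equals the max flow.
In the residual graph, reachable from S: {S, A, B, D, G}.
Min-cut edges: A→C (7), G→T (2); capacity 7 + 2 = 9.

9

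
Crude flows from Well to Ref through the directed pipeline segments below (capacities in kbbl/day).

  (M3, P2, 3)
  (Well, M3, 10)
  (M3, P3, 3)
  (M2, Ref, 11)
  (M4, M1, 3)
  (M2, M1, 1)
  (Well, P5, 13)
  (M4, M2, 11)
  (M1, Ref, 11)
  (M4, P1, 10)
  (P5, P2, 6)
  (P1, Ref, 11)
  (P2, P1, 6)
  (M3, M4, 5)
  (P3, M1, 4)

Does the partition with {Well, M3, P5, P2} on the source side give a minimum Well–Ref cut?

Yes — it is a minimum cut (capacity 14).

Given cut capacity: 3 + 5 + 6 = 14.
Augment Well→M3→P2→P1→Ref: bottleneck 3, flow now 3.
Augment Well→M3→P3→M1→Ref: bottleneck 3, flow now 6.
Augment Well→M3→M4→M1→Ref: bottleneck 3, flow now 9.
Augment Well→M3→M4→P1→Ref: bottleneck 1, flow now 10.
Augment Well→P5→P2→P1→Ref: bottleneck 3, flow now 13.
Augment Well→P5→P2→M3→M4→P1→Ref: bottleneck 1, flow now 14. (uses reverse residual edge)
No augmenting path remains; maximum flow = 14.
Cut capacity 14 equals the max flow, so it is a minimum cut.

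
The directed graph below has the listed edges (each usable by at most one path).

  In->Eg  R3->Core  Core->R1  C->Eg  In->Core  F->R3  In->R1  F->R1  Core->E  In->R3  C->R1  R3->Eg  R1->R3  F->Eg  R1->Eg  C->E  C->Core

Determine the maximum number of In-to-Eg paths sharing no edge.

3

Assign every edge capacity 1; by Menger, the answer equals the max flow.
Path In→Eg (+1); total 1.
Path In→R1→Eg (+1); total 2.
Path In→R3→Eg (+1); total 3.
No residual In→Eg path; max flow = 3.
Certifying cut of size 3: {In→Eg, R1→Eg, R3→Eg}.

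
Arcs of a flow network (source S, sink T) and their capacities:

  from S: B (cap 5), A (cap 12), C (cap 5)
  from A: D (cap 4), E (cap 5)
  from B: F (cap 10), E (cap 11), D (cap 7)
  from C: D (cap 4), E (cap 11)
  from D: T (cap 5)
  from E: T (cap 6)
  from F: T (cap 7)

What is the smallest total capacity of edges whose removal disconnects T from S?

16

Augment S→A→D→T: bottleneck 4, flow now 4.
Augment S→A→E→T: bottleneck 5, flow now 9.
Augment S→B→D→T: bottleneck 1, flow now 10.
Augment S→B→E→T: bottleneck 1, flow now 11.
Augment S→B→F→T: bottleneck 3, flow now 14.
Augment S→C→D→B→F→T: bottleneck 1, flow now 15. (uses reverse residual edge)
Augment S→C→E→B→F→T: bottleneck 1, flow now 16. (uses reverse residual edge)
No augmenting path remains; maximum flow = 16.
By max-flow min-cut, the minimum cut capacity equals the max flow.
In the residual graph, reachable from S: {S, A, C, D, E}.
Min-cut edges: S→B (5), D→T (5), E→T (6); capacity 5 + 5 + 6 = 16.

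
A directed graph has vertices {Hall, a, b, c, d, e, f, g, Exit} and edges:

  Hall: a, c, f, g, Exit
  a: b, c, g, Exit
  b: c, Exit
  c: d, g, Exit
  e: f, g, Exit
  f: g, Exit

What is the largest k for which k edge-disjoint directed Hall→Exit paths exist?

4

Assign every edge capacity 1; by Menger, the answer equals the max flow.
Path Hall→Exit (+1); total 1.
Path Hall→a→Exit (+1); total 2.
Path Hall→c→Exit (+1); total 3.
Path Hall→f→Exit (+1); total 4.
No residual Hall→Exit path; max flow = 4.
Certifying cut of size 4: {Hall→Exit, Hall→a, Hall→c, Hall→f}.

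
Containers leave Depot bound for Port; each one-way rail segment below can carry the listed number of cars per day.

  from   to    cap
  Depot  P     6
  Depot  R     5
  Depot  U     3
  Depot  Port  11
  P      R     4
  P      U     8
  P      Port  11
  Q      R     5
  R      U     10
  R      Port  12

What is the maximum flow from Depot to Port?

Augment Depot→Port: bottleneck 11, flow now 11.
Augment Depot→P→Port: bottleneck 6, flow now 17.
Augment Depot→R→Port: bottleneck 5, flow now 22.
No augmenting path remains; maximum flow = 22.
In the residual graph, reachable from Depot: {Depot, U}.
Min-cut edges: Depot→P (6), Depot→R (5), Depot→Port (11); capacity 6 + 5 + 11 = 22.
This cut is saturated, so no flow can exceed 22.

22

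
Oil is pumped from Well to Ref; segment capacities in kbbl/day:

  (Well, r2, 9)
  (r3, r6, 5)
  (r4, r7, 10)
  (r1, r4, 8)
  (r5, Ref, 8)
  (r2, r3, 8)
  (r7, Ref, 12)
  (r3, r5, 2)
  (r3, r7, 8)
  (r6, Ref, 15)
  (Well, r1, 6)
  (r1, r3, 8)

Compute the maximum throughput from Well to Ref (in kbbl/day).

Augment Well→r1→r3→r5→Ref: bottleneck 2, flow now 2.
Augment Well→r1→r3→r6→Ref: bottleneck 4, flow now 6.
Augment Well→r2→r3→r6→Ref: bottleneck 1, flow now 7.
Augment Well→r2→r3→r7→Ref: bottleneck 7, flow now 14.
No augmenting path remains; maximum flow = 14.
In the residual graph, reachable from Well: {Well, r2}.
Min-cut edges: Well→r1 (6), r2→r3 (8); capacity 6 + 8 = 14.
This cut is saturated, so no flow can exceed 14.

14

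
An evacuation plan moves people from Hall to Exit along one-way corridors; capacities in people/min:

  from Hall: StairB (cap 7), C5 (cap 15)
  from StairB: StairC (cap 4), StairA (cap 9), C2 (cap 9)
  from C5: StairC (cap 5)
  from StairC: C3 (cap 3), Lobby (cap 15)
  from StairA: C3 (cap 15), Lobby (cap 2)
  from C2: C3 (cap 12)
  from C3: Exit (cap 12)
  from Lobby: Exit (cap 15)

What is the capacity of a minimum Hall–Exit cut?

Augment Hall→StairB→StairC→C3→Exit: bottleneck 3, flow now 3.
Augment Hall→StairB→StairC→Lobby→Exit: bottleneck 1, flow now 4.
Augment Hall→StairB→StairA→C3→Exit: bottleneck 3, flow now 7.
Augment Hall→C5→StairC→Lobby→Exit: bottleneck 5, flow now 12.
No augmenting path remains; maximum flow = 12.
By max-flow min-cut, the minimum cut capacity equals the max flow.
In the residual graph, reachable from Hall: {Hall, C5}.
Min-cut edges: Hall→StairB (7), C5→StairC (5); capacity 7 + 5 = 12.

12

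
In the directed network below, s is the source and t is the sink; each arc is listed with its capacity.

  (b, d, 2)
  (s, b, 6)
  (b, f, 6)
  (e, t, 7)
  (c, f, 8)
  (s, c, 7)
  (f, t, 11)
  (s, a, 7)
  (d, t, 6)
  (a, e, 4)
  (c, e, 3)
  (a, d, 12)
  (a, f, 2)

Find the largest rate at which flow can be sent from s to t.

20

Augment s→a→d→t: bottleneck 6, flow now 6.
Augment s→a→e→t: bottleneck 1, flow now 7.
Augment s→b→f→t: bottleneck 6, flow now 13.
Augment s→c→e→t: bottleneck 3, flow now 16.
Augment s→c→f→t: bottleneck 4, flow now 20.
No augmenting path remains; maximum flow = 20.
In the residual graph, reachable from s: {s}.
Min-cut edges: s→a (7), s→b (6), s→c (7); capacity 7 + 6 + 7 = 20.
This cut is saturated, so no flow can exceed 20.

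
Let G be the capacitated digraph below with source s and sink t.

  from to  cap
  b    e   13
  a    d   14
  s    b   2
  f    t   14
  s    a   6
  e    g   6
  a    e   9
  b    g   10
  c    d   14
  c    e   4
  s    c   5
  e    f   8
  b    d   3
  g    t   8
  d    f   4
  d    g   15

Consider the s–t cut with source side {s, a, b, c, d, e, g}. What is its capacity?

Edges leaving {s, a, b, c, d, e, g}: d→f (4), e→f (8), g→t (8).
Cut capacity = 4 + 8 + 8 = 20.

20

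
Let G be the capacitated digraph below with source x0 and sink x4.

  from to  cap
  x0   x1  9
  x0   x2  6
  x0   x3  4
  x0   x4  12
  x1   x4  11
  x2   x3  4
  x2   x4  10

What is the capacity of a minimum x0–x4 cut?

Augment x0→x4: bottleneck 12, flow now 12.
Augment x0→x1→x4: bottleneck 9, flow now 21.
Augment x0→x2→x4: bottleneck 6, flow now 27.
No augmenting path remains; maximum flow = 27.
By max-flow min-cut, the minimum cut capacity equals the max flow.
In the residual graph, reachable from x0: {x0, x3}.
Min-cut edges: x0→x1 (9), x0→x2 (6), x0→x4 (12); capacity 9 + 6 + 12 = 27.

27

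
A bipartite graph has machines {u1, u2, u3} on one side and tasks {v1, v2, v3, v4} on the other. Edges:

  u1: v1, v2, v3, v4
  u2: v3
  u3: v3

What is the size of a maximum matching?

Unit-capacity flow: source→left, listed edges, right→sink; max matching = max flow.
Augmenting path u1→v1 (+1); matched 1.
Augmenting path u2→v3 (+1); matched 2.
No augmenting path remains; maximum matching = 2.
König certificate: {u1, v3} is a vertex cover of size 2 (every listed pair touches it), so no matching can be larger.

2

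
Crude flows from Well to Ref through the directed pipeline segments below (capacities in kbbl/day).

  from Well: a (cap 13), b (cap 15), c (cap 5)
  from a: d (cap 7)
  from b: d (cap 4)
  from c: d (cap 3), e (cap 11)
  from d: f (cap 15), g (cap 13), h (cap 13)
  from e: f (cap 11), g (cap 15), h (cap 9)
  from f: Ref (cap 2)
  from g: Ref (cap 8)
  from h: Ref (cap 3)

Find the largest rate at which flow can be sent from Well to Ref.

Augment Well→a→d→f→Ref: bottleneck 2, flow now 2.
Augment Well→a→d→g→Ref: bottleneck 5, flow now 7.
Augment Well→b→d→g→Ref: bottleneck 3, flow now 10.
Augment Well→b→d→h→Ref: bottleneck 1, flow now 11.
Augment Well→c→d→h→Ref: bottleneck 2, flow now 13.
No augmenting path remains; maximum flow = 13.
In the residual graph, reachable from Well: {Well, a, b, c, d, e, f, g, h}.
Min-cut edges: f→Ref (2), g→Ref (8), h→Ref (3); capacity 2 + 8 + 3 = 13.
This cut is saturated, so no flow can exceed 13.

13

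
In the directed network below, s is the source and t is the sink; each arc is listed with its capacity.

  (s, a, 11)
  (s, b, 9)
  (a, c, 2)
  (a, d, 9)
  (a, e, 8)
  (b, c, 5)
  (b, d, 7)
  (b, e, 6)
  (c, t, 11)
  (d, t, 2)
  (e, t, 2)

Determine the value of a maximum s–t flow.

Augment s→a→c→t: bottleneck 2, flow now 2.
Augment s→a→d→t: bottleneck 2, flow now 4.
Augment s→a→e→t: bottleneck 2, flow now 6.
Augment s→b→c→t: bottleneck 5, flow now 11.
No augmenting path remains; maximum flow = 11.
In the residual graph, reachable from s: {s, a, b, d, e}.
Min-cut edges: a→c (2), b→c (5), d→t (2), e→t (2); capacity 2 + 5 + 2 + 2 = 11.
This cut is saturated, so no flow can exceed 11.

11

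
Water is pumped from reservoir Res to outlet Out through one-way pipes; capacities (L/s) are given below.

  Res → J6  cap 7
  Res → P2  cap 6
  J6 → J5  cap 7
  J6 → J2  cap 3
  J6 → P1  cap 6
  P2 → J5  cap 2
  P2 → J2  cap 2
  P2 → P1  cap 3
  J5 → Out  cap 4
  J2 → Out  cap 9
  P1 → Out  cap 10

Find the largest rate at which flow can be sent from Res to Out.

13

Augment Res→J6→J5→Out: bottleneck 4, flow now 4.
Augment Res→J6→J2→Out: bottleneck 3, flow now 7.
Augment Res→P2→J2→Out: bottleneck 2, flow now 9.
Augment Res→P2→P1→Out: bottleneck 3, flow now 12.
Augment Res→P2→J5→J6→P1→Out: bottleneck 1, flow now 13. (uses reverse residual edge)
No augmenting path remains; maximum flow = 13.
In the residual graph, reachable from Res: {Res}.
Min-cut edges: Res→J6 (7), Res→P2 (6); capacity 7 + 6 = 13.
This cut is saturated, so no flow can exceed 13.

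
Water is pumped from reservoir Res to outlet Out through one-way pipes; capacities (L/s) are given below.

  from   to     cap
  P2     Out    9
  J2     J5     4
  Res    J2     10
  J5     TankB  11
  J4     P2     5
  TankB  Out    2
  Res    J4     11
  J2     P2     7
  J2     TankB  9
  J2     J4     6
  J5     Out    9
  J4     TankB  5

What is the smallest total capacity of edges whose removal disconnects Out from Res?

Augment Res→J2→J5→Out: bottleneck 4, flow now 4.
Augment Res→J2→TankB→Out: bottleneck 2, flow now 6.
Augment Res→J2→P2→Out: bottleneck 4, flow now 10.
Augment Res→J4→P2→Out: bottleneck 5, flow now 15.
No augmenting path remains; maximum flow = 15.
By max-flow min-cut, the minimum cut capacity equals the max flow.
In the residual graph, reachable from Res: {Res, J2, J4, TankB, P2}.
Min-cut edges: J2→J5 (4), TankB→Out (2), P2→Out (9); capacity 4 + 2 + 9 = 15.

15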